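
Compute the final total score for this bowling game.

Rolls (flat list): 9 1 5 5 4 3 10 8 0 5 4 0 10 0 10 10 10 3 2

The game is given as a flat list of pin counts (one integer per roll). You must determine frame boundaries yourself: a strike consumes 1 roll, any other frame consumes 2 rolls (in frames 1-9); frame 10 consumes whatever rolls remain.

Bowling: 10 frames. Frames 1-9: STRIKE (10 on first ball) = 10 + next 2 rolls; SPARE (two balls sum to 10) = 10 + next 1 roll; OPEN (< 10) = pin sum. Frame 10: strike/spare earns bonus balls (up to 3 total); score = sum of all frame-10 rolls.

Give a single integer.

Frame 1: SPARE (9+1=10). 10 + next roll (5) = 15. Cumulative: 15
Frame 2: SPARE (5+5=10). 10 + next roll (4) = 14. Cumulative: 29
Frame 3: OPEN (4+3=7). Cumulative: 36
Frame 4: STRIKE. 10 + next two rolls (8+0) = 18. Cumulative: 54
Frame 5: OPEN (8+0=8). Cumulative: 62
Frame 6: OPEN (5+4=9). Cumulative: 71
Frame 7: SPARE (0+10=10). 10 + next roll (0) = 10. Cumulative: 81
Frame 8: SPARE (0+10=10). 10 + next roll (10) = 20. Cumulative: 101
Frame 9: STRIKE. 10 + next two rolls (10+3) = 23. Cumulative: 124
Frame 10: STRIKE. Sum of all frame-10 rolls (10+3+2) = 15. Cumulative: 139

Answer: 139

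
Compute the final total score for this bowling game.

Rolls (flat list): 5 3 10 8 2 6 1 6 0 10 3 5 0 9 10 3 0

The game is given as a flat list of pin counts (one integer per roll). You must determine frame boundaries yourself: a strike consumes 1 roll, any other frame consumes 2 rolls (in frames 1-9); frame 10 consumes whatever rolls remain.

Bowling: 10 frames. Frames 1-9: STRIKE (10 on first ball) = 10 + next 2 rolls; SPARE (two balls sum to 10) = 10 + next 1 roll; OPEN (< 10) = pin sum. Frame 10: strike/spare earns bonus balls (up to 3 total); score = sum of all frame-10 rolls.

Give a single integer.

Frame 1: OPEN (5+3=8). Cumulative: 8
Frame 2: STRIKE. 10 + next two rolls (8+2) = 20. Cumulative: 28
Frame 3: SPARE (8+2=10). 10 + next roll (6) = 16. Cumulative: 44
Frame 4: OPEN (6+1=7). Cumulative: 51
Frame 5: OPEN (6+0=6). Cumulative: 57
Frame 6: STRIKE. 10 + next two rolls (3+5) = 18. Cumulative: 75
Frame 7: OPEN (3+5=8). Cumulative: 83
Frame 8: OPEN (0+9=9). Cumulative: 92
Frame 9: STRIKE. 10 + next two rolls (3+0) = 13. Cumulative: 105
Frame 10: OPEN. Sum of all frame-10 rolls (3+0) = 3. Cumulative: 108

Answer: 108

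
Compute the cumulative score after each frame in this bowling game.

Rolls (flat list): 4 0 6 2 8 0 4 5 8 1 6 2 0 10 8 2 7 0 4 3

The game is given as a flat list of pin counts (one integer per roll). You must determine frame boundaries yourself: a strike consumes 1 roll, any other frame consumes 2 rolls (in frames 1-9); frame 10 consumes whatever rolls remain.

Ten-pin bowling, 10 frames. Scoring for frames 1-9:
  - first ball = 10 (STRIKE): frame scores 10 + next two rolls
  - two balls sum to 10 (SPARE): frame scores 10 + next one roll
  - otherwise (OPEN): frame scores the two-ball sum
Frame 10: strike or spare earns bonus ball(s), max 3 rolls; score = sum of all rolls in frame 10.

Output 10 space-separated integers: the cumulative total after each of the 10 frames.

Frame 1: OPEN (4+0=4). Cumulative: 4
Frame 2: OPEN (6+2=8). Cumulative: 12
Frame 3: OPEN (8+0=8). Cumulative: 20
Frame 4: OPEN (4+5=9). Cumulative: 29
Frame 5: OPEN (8+1=9). Cumulative: 38
Frame 6: OPEN (6+2=8). Cumulative: 46
Frame 7: SPARE (0+10=10). 10 + next roll (8) = 18. Cumulative: 64
Frame 8: SPARE (8+2=10). 10 + next roll (7) = 17. Cumulative: 81
Frame 9: OPEN (7+0=7). Cumulative: 88
Frame 10: OPEN. Sum of all frame-10 rolls (4+3) = 7. Cumulative: 95

Answer: 4 12 20 29 38 46 64 81 88 95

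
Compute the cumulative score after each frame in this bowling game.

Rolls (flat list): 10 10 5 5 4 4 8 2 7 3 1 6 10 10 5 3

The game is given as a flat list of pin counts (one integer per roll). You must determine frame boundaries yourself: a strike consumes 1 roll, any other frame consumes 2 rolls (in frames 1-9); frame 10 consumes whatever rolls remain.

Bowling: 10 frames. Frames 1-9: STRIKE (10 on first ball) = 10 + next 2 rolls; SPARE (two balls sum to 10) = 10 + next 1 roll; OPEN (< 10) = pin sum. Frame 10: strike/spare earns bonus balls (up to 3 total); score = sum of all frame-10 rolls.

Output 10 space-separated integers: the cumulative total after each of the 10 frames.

Answer: 25 45 59 67 84 95 102 127 145 153

Derivation:
Frame 1: STRIKE. 10 + next two rolls (10+5) = 25. Cumulative: 25
Frame 2: STRIKE. 10 + next two rolls (5+5) = 20. Cumulative: 45
Frame 3: SPARE (5+5=10). 10 + next roll (4) = 14. Cumulative: 59
Frame 4: OPEN (4+4=8). Cumulative: 67
Frame 5: SPARE (8+2=10). 10 + next roll (7) = 17. Cumulative: 84
Frame 6: SPARE (7+3=10). 10 + next roll (1) = 11. Cumulative: 95
Frame 7: OPEN (1+6=7). Cumulative: 102
Frame 8: STRIKE. 10 + next two rolls (10+5) = 25. Cumulative: 127
Frame 9: STRIKE. 10 + next two rolls (5+3) = 18. Cumulative: 145
Frame 10: OPEN. Sum of all frame-10 rolls (5+3) = 8. Cumulative: 153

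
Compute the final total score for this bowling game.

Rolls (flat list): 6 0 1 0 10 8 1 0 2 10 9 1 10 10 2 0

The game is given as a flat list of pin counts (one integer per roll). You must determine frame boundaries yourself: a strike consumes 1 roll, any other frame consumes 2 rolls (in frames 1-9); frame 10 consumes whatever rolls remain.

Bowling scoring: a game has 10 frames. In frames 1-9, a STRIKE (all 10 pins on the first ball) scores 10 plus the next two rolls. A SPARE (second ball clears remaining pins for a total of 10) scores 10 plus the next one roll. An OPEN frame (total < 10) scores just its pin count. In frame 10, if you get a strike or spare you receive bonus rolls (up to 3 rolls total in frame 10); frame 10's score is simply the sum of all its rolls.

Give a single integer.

Answer: 113

Derivation:
Frame 1: OPEN (6+0=6). Cumulative: 6
Frame 2: OPEN (1+0=1). Cumulative: 7
Frame 3: STRIKE. 10 + next two rolls (8+1) = 19. Cumulative: 26
Frame 4: OPEN (8+1=9). Cumulative: 35
Frame 5: OPEN (0+2=2). Cumulative: 37
Frame 6: STRIKE. 10 + next two rolls (9+1) = 20. Cumulative: 57
Frame 7: SPARE (9+1=10). 10 + next roll (10) = 20. Cumulative: 77
Frame 8: STRIKE. 10 + next two rolls (10+2) = 22. Cumulative: 99
Frame 9: STRIKE. 10 + next two rolls (2+0) = 12. Cumulative: 111
Frame 10: OPEN. Sum of all frame-10 rolls (2+0) = 2. Cumulative: 113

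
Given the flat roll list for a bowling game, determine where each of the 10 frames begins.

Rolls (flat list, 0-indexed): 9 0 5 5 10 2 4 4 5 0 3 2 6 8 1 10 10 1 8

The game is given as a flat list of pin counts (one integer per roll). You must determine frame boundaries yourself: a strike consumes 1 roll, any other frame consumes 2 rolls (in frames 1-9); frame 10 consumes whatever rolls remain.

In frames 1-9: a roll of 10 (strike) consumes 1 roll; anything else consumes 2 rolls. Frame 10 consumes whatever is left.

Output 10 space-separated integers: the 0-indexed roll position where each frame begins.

Answer: 0 2 4 5 7 9 11 13 15 16

Derivation:
Frame 1 starts at roll index 0: rolls=9,0 (sum=9), consumes 2 rolls
Frame 2 starts at roll index 2: rolls=5,5 (sum=10), consumes 2 rolls
Frame 3 starts at roll index 4: roll=10 (strike), consumes 1 roll
Frame 4 starts at roll index 5: rolls=2,4 (sum=6), consumes 2 rolls
Frame 5 starts at roll index 7: rolls=4,5 (sum=9), consumes 2 rolls
Frame 6 starts at roll index 9: rolls=0,3 (sum=3), consumes 2 rolls
Frame 7 starts at roll index 11: rolls=2,6 (sum=8), consumes 2 rolls
Frame 8 starts at roll index 13: rolls=8,1 (sum=9), consumes 2 rolls
Frame 9 starts at roll index 15: roll=10 (strike), consumes 1 roll
Frame 10 starts at roll index 16: 3 remaining rolls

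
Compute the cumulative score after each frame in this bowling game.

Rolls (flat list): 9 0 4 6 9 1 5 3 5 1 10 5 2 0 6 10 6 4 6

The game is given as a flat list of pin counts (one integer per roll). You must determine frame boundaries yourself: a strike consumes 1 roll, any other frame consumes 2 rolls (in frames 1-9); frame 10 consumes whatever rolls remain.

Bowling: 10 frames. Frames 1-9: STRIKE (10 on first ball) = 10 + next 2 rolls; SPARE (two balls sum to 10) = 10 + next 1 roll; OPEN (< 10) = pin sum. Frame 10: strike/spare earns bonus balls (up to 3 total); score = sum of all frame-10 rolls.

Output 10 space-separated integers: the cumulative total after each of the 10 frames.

Answer: 9 28 43 51 57 74 81 87 107 123

Derivation:
Frame 1: OPEN (9+0=9). Cumulative: 9
Frame 2: SPARE (4+6=10). 10 + next roll (9) = 19. Cumulative: 28
Frame 3: SPARE (9+1=10). 10 + next roll (5) = 15. Cumulative: 43
Frame 4: OPEN (5+3=8). Cumulative: 51
Frame 5: OPEN (5+1=6). Cumulative: 57
Frame 6: STRIKE. 10 + next two rolls (5+2) = 17. Cumulative: 74
Frame 7: OPEN (5+2=7). Cumulative: 81
Frame 8: OPEN (0+6=6). Cumulative: 87
Frame 9: STRIKE. 10 + next two rolls (6+4) = 20. Cumulative: 107
Frame 10: SPARE. Sum of all frame-10 rolls (6+4+6) = 16. Cumulative: 123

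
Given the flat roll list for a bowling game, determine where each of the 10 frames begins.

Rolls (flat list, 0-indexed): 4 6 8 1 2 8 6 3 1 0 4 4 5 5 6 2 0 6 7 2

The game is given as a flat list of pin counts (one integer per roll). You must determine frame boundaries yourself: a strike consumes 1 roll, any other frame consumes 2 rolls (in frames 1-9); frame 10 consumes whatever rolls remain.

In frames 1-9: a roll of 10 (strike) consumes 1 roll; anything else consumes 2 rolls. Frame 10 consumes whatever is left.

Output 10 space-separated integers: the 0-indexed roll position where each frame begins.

Frame 1 starts at roll index 0: rolls=4,6 (sum=10), consumes 2 rolls
Frame 2 starts at roll index 2: rolls=8,1 (sum=9), consumes 2 rolls
Frame 3 starts at roll index 4: rolls=2,8 (sum=10), consumes 2 rolls
Frame 4 starts at roll index 6: rolls=6,3 (sum=9), consumes 2 rolls
Frame 5 starts at roll index 8: rolls=1,0 (sum=1), consumes 2 rolls
Frame 6 starts at roll index 10: rolls=4,4 (sum=8), consumes 2 rolls
Frame 7 starts at roll index 12: rolls=5,5 (sum=10), consumes 2 rolls
Frame 8 starts at roll index 14: rolls=6,2 (sum=8), consumes 2 rolls
Frame 9 starts at roll index 16: rolls=0,6 (sum=6), consumes 2 rolls
Frame 10 starts at roll index 18: 2 remaining rolls

Answer: 0 2 4 6 8 10 12 14 16 18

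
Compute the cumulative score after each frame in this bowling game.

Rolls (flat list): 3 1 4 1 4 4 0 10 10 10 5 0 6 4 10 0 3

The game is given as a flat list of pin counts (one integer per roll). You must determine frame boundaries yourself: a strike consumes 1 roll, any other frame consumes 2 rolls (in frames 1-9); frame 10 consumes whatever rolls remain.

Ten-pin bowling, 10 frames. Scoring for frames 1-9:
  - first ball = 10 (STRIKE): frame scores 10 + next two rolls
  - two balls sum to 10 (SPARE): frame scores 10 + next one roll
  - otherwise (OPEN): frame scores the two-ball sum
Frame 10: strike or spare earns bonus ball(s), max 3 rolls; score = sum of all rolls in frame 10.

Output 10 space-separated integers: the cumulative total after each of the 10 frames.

Answer: 4 9 17 37 62 77 82 102 115 118

Derivation:
Frame 1: OPEN (3+1=4). Cumulative: 4
Frame 2: OPEN (4+1=5). Cumulative: 9
Frame 3: OPEN (4+4=8). Cumulative: 17
Frame 4: SPARE (0+10=10). 10 + next roll (10) = 20. Cumulative: 37
Frame 5: STRIKE. 10 + next two rolls (10+5) = 25. Cumulative: 62
Frame 6: STRIKE. 10 + next two rolls (5+0) = 15. Cumulative: 77
Frame 7: OPEN (5+0=5). Cumulative: 82
Frame 8: SPARE (6+4=10). 10 + next roll (10) = 20. Cumulative: 102
Frame 9: STRIKE. 10 + next two rolls (0+3) = 13. Cumulative: 115
Frame 10: OPEN. Sum of all frame-10 rolls (0+3) = 3. Cumulative: 118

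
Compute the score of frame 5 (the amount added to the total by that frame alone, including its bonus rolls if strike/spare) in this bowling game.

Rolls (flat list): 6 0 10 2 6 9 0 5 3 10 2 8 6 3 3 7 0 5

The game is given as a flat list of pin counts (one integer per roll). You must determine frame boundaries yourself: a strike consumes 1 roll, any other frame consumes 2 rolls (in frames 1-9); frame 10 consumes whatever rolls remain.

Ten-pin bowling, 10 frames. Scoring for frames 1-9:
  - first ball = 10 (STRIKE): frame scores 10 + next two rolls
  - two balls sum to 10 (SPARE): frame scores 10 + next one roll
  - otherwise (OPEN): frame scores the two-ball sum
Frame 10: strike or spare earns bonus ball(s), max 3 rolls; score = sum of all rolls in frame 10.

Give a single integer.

Frame 1: OPEN (6+0=6). Cumulative: 6
Frame 2: STRIKE. 10 + next two rolls (2+6) = 18. Cumulative: 24
Frame 3: OPEN (2+6=8). Cumulative: 32
Frame 4: OPEN (9+0=9). Cumulative: 41
Frame 5: OPEN (5+3=8). Cumulative: 49
Frame 6: STRIKE. 10 + next two rolls (2+8) = 20. Cumulative: 69
Frame 7: SPARE (2+8=10). 10 + next roll (6) = 16. Cumulative: 85

Answer: 8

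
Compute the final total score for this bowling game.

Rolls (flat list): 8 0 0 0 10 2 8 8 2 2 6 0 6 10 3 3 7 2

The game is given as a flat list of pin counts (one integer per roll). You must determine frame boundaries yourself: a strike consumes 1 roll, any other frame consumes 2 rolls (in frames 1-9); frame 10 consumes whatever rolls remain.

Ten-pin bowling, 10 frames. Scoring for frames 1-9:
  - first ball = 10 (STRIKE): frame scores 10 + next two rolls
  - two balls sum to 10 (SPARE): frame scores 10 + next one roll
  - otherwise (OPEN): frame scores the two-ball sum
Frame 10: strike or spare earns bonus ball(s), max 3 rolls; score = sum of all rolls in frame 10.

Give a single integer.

Frame 1: OPEN (8+0=8). Cumulative: 8
Frame 2: OPEN (0+0=0). Cumulative: 8
Frame 3: STRIKE. 10 + next two rolls (2+8) = 20. Cumulative: 28
Frame 4: SPARE (2+8=10). 10 + next roll (8) = 18. Cumulative: 46
Frame 5: SPARE (8+2=10). 10 + next roll (2) = 12. Cumulative: 58
Frame 6: OPEN (2+6=8). Cumulative: 66
Frame 7: OPEN (0+6=6). Cumulative: 72
Frame 8: STRIKE. 10 + next two rolls (3+3) = 16. Cumulative: 88
Frame 9: OPEN (3+3=6). Cumulative: 94
Frame 10: OPEN. Sum of all frame-10 rolls (7+2) = 9. Cumulative: 103

Answer: 103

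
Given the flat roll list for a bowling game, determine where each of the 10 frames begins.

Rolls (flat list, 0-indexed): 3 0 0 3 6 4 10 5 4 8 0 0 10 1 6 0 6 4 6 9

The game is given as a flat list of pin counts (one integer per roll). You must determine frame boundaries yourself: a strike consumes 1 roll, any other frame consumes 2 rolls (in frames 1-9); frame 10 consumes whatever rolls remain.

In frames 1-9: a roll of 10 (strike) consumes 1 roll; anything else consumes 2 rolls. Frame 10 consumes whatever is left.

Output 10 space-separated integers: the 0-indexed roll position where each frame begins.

Answer: 0 2 4 6 7 9 11 13 15 17

Derivation:
Frame 1 starts at roll index 0: rolls=3,0 (sum=3), consumes 2 rolls
Frame 2 starts at roll index 2: rolls=0,3 (sum=3), consumes 2 rolls
Frame 3 starts at roll index 4: rolls=6,4 (sum=10), consumes 2 rolls
Frame 4 starts at roll index 6: roll=10 (strike), consumes 1 roll
Frame 5 starts at roll index 7: rolls=5,4 (sum=9), consumes 2 rolls
Frame 6 starts at roll index 9: rolls=8,0 (sum=8), consumes 2 rolls
Frame 7 starts at roll index 11: rolls=0,10 (sum=10), consumes 2 rolls
Frame 8 starts at roll index 13: rolls=1,6 (sum=7), consumes 2 rolls
Frame 9 starts at roll index 15: rolls=0,6 (sum=6), consumes 2 rolls
Frame 10 starts at roll index 17: 3 remaining rolls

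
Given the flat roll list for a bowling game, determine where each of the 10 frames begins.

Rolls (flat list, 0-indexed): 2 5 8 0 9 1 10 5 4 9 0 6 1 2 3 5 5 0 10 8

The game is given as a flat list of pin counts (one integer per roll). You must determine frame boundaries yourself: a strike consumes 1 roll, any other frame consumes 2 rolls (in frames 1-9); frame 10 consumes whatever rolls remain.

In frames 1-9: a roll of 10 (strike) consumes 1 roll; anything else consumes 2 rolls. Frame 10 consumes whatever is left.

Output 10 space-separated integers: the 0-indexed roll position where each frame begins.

Answer: 0 2 4 6 7 9 11 13 15 17

Derivation:
Frame 1 starts at roll index 0: rolls=2,5 (sum=7), consumes 2 rolls
Frame 2 starts at roll index 2: rolls=8,0 (sum=8), consumes 2 rolls
Frame 3 starts at roll index 4: rolls=9,1 (sum=10), consumes 2 rolls
Frame 4 starts at roll index 6: roll=10 (strike), consumes 1 roll
Frame 5 starts at roll index 7: rolls=5,4 (sum=9), consumes 2 rolls
Frame 6 starts at roll index 9: rolls=9,0 (sum=9), consumes 2 rolls
Frame 7 starts at roll index 11: rolls=6,1 (sum=7), consumes 2 rolls
Frame 8 starts at roll index 13: rolls=2,3 (sum=5), consumes 2 rolls
Frame 9 starts at roll index 15: rolls=5,5 (sum=10), consumes 2 rolls
Frame 10 starts at roll index 17: 3 remaining rolls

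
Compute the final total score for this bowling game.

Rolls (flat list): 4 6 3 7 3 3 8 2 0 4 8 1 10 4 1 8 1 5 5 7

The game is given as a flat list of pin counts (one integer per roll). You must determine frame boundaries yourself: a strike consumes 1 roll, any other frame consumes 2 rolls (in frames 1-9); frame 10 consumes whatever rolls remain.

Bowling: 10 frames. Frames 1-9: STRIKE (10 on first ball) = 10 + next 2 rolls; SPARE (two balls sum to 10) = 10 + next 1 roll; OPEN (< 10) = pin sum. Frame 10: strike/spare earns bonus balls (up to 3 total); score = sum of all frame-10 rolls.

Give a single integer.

Answer: 101

Derivation:
Frame 1: SPARE (4+6=10). 10 + next roll (3) = 13. Cumulative: 13
Frame 2: SPARE (3+7=10). 10 + next roll (3) = 13. Cumulative: 26
Frame 3: OPEN (3+3=6). Cumulative: 32
Frame 4: SPARE (8+2=10). 10 + next roll (0) = 10. Cumulative: 42
Frame 5: OPEN (0+4=4). Cumulative: 46
Frame 6: OPEN (8+1=9). Cumulative: 55
Frame 7: STRIKE. 10 + next two rolls (4+1) = 15. Cumulative: 70
Frame 8: OPEN (4+1=5). Cumulative: 75
Frame 9: OPEN (8+1=9). Cumulative: 84
Frame 10: SPARE. Sum of all frame-10 rolls (5+5+7) = 17. Cumulative: 101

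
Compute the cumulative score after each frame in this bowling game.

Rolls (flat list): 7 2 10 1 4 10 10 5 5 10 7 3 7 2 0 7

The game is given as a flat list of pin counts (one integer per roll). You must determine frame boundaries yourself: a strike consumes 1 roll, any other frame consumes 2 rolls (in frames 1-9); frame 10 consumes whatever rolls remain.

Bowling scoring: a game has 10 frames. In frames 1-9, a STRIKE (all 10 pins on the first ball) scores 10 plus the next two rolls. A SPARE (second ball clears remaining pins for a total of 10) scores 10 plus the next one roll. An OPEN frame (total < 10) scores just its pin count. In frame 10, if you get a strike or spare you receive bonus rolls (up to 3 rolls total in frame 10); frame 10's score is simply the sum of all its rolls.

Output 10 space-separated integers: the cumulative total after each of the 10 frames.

Answer: 9 24 29 54 74 94 114 131 140 147

Derivation:
Frame 1: OPEN (7+2=9). Cumulative: 9
Frame 2: STRIKE. 10 + next two rolls (1+4) = 15. Cumulative: 24
Frame 3: OPEN (1+4=5). Cumulative: 29
Frame 4: STRIKE. 10 + next two rolls (10+5) = 25. Cumulative: 54
Frame 5: STRIKE. 10 + next two rolls (5+5) = 20. Cumulative: 74
Frame 6: SPARE (5+5=10). 10 + next roll (10) = 20. Cumulative: 94
Frame 7: STRIKE. 10 + next two rolls (7+3) = 20. Cumulative: 114
Frame 8: SPARE (7+3=10). 10 + next roll (7) = 17. Cumulative: 131
Frame 9: OPEN (7+2=9). Cumulative: 140
Frame 10: OPEN. Sum of all frame-10 rolls (0+7) = 7. Cumulative: 147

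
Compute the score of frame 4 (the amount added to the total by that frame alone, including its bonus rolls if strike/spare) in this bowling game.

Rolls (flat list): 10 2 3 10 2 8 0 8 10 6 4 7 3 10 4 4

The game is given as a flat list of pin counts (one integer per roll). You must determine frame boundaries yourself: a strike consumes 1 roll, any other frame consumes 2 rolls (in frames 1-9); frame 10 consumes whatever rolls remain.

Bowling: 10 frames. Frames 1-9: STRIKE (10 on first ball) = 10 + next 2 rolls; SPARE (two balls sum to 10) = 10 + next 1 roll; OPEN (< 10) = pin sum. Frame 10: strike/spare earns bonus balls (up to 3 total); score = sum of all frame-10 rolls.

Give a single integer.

Frame 1: STRIKE. 10 + next two rolls (2+3) = 15. Cumulative: 15
Frame 2: OPEN (2+3=5). Cumulative: 20
Frame 3: STRIKE. 10 + next two rolls (2+8) = 20. Cumulative: 40
Frame 4: SPARE (2+8=10). 10 + next roll (0) = 10. Cumulative: 50
Frame 5: OPEN (0+8=8). Cumulative: 58
Frame 6: STRIKE. 10 + next two rolls (6+4) = 20. Cumulative: 78

Answer: 10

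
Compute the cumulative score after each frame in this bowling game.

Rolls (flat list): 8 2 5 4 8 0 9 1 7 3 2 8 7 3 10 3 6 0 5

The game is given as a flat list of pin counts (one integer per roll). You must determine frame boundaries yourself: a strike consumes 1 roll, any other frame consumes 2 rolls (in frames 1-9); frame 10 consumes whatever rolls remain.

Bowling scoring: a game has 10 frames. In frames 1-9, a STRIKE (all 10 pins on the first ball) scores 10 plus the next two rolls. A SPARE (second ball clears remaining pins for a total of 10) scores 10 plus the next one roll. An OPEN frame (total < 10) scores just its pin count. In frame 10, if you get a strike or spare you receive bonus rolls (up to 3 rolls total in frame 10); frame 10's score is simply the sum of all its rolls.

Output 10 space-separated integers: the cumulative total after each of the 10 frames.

Answer: 15 24 32 49 61 78 98 117 126 131

Derivation:
Frame 1: SPARE (8+2=10). 10 + next roll (5) = 15. Cumulative: 15
Frame 2: OPEN (5+4=9). Cumulative: 24
Frame 3: OPEN (8+0=8). Cumulative: 32
Frame 4: SPARE (9+1=10). 10 + next roll (7) = 17. Cumulative: 49
Frame 5: SPARE (7+3=10). 10 + next roll (2) = 12. Cumulative: 61
Frame 6: SPARE (2+8=10). 10 + next roll (7) = 17. Cumulative: 78
Frame 7: SPARE (7+3=10). 10 + next roll (10) = 20. Cumulative: 98
Frame 8: STRIKE. 10 + next two rolls (3+6) = 19. Cumulative: 117
Frame 9: OPEN (3+6=9). Cumulative: 126
Frame 10: OPEN. Sum of all frame-10 rolls (0+5) = 5. Cumulative: 131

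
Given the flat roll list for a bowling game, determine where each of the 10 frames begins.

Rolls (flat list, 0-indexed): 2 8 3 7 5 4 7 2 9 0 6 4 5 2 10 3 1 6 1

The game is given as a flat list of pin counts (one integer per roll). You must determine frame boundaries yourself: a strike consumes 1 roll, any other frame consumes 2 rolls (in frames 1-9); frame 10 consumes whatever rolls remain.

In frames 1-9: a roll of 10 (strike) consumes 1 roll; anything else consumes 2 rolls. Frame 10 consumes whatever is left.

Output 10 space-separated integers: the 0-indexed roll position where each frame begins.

Frame 1 starts at roll index 0: rolls=2,8 (sum=10), consumes 2 rolls
Frame 2 starts at roll index 2: rolls=3,7 (sum=10), consumes 2 rolls
Frame 3 starts at roll index 4: rolls=5,4 (sum=9), consumes 2 rolls
Frame 4 starts at roll index 6: rolls=7,2 (sum=9), consumes 2 rolls
Frame 5 starts at roll index 8: rolls=9,0 (sum=9), consumes 2 rolls
Frame 6 starts at roll index 10: rolls=6,4 (sum=10), consumes 2 rolls
Frame 7 starts at roll index 12: rolls=5,2 (sum=7), consumes 2 rolls
Frame 8 starts at roll index 14: roll=10 (strike), consumes 1 roll
Frame 9 starts at roll index 15: rolls=3,1 (sum=4), consumes 2 rolls
Frame 10 starts at roll index 17: 2 remaining rolls

Answer: 0 2 4 6 8 10 12 14 15 17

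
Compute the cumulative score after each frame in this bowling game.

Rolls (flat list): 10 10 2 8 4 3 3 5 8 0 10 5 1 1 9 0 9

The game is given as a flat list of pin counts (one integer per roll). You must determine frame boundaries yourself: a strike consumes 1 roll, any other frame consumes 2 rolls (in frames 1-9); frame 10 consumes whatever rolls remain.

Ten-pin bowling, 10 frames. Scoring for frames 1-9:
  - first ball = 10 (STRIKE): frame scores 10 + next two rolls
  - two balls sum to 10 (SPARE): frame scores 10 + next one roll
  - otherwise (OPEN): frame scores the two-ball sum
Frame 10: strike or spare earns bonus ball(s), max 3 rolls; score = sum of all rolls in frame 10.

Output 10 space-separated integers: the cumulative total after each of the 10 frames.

Frame 1: STRIKE. 10 + next two rolls (10+2) = 22. Cumulative: 22
Frame 2: STRIKE. 10 + next two rolls (2+8) = 20. Cumulative: 42
Frame 3: SPARE (2+8=10). 10 + next roll (4) = 14. Cumulative: 56
Frame 4: OPEN (4+3=7). Cumulative: 63
Frame 5: OPEN (3+5=8). Cumulative: 71
Frame 6: OPEN (8+0=8). Cumulative: 79
Frame 7: STRIKE. 10 + next two rolls (5+1) = 16. Cumulative: 95
Frame 8: OPEN (5+1=6). Cumulative: 101
Frame 9: SPARE (1+9=10). 10 + next roll (0) = 10. Cumulative: 111
Frame 10: OPEN. Sum of all frame-10 rolls (0+9) = 9. Cumulative: 120

Answer: 22 42 56 63 71 79 95 101 111 120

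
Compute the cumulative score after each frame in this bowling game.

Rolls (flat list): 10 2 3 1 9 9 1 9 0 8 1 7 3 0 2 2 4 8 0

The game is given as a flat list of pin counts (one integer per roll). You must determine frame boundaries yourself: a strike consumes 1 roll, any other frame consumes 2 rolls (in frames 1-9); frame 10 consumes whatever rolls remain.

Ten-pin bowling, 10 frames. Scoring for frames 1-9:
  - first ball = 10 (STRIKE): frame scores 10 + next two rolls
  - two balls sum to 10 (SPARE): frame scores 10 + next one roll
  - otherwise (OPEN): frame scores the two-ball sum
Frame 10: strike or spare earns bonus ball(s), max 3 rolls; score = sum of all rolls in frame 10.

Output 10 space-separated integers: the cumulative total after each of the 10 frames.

Frame 1: STRIKE. 10 + next two rolls (2+3) = 15. Cumulative: 15
Frame 2: OPEN (2+3=5). Cumulative: 20
Frame 3: SPARE (1+9=10). 10 + next roll (9) = 19. Cumulative: 39
Frame 4: SPARE (9+1=10). 10 + next roll (9) = 19. Cumulative: 58
Frame 5: OPEN (9+0=9). Cumulative: 67
Frame 6: OPEN (8+1=9). Cumulative: 76
Frame 7: SPARE (7+3=10). 10 + next roll (0) = 10. Cumulative: 86
Frame 8: OPEN (0+2=2). Cumulative: 88
Frame 9: OPEN (2+4=6). Cumulative: 94
Frame 10: OPEN. Sum of all frame-10 rolls (8+0) = 8. Cumulative: 102

Answer: 15 20 39 58 67 76 86 88 94 102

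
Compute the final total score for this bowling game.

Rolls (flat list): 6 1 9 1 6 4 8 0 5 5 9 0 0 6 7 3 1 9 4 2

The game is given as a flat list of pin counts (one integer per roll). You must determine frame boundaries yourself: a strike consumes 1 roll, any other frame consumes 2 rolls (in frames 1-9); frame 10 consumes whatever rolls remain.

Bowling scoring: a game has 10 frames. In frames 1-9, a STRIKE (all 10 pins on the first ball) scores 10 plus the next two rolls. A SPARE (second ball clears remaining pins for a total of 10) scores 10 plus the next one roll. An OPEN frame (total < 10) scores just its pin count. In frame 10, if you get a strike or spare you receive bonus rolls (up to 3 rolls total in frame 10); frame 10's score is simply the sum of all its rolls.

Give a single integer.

Answer: 114

Derivation:
Frame 1: OPEN (6+1=7). Cumulative: 7
Frame 2: SPARE (9+1=10). 10 + next roll (6) = 16. Cumulative: 23
Frame 3: SPARE (6+4=10). 10 + next roll (8) = 18. Cumulative: 41
Frame 4: OPEN (8+0=8). Cumulative: 49
Frame 5: SPARE (5+5=10). 10 + next roll (9) = 19. Cumulative: 68
Frame 6: OPEN (9+0=9). Cumulative: 77
Frame 7: OPEN (0+6=6). Cumulative: 83
Frame 8: SPARE (7+3=10). 10 + next roll (1) = 11. Cumulative: 94
Frame 9: SPARE (1+9=10). 10 + next roll (4) = 14. Cumulative: 108
Frame 10: OPEN. Sum of all frame-10 rolls (4+2) = 6. Cumulative: 114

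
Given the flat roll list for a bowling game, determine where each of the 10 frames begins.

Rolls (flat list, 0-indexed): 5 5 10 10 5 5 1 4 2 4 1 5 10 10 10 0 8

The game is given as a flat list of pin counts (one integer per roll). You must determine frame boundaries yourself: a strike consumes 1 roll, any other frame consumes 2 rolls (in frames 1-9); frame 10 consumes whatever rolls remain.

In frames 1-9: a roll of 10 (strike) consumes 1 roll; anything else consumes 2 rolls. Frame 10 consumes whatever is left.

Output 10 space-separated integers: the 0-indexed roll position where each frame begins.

Frame 1 starts at roll index 0: rolls=5,5 (sum=10), consumes 2 rolls
Frame 2 starts at roll index 2: roll=10 (strike), consumes 1 roll
Frame 3 starts at roll index 3: roll=10 (strike), consumes 1 roll
Frame 4 starts at roll index 4: rolls=5,5 (sum=10), consumes 2 rolls
Frame 5 starts at roll index 6: rolls=1,4 (sum=5), consumes 2 rolls
Frame 6 starts at roll index 8: rolls=2,4 (sum=6), consumes 2 rolls
Frame 7 starts at roll index 10: rolls=1,5 (sum=6), consumes 2 rolls
Frame 8 starts at roll index 12: roll=10 (strike), consumes 1 roll
Frame 9 starts at roll index 13: roll=10 (strike), consumes 1 roll
Frame 10 starts at roll index 14: 3 remaining rolls

Answer: 0 2 3 4 6 8 10 12 13 14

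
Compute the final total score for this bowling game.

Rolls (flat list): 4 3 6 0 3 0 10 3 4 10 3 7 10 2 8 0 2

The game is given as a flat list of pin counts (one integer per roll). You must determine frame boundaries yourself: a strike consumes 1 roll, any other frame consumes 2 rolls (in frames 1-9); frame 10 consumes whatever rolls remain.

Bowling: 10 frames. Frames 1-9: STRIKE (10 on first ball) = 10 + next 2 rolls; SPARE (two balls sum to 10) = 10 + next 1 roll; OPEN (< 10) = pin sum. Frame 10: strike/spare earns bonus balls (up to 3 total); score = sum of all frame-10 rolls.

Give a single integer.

Answer: 112

Derivation:
Frame 1: OPEN (4+3=7). Cumulative: 7
Frame 2: OPEN (6+0=6). Cumulative: 13
Frame 3: OPEN (3+0=3). Cumulative: 16
Frame 4: STRIKE. 10 + next two rolls (3+4) = 17. Cumulative: 33
Frame 5: OPEN (3+4=7). Cumulative: 40
Frame 6: STRIKE. 10 + next two rolls (3+7) = 20. Cumulative: 60
Frame 7: SPARE (3+7=10). 10 + next roll (10) = 20. Cumulative: 80
Frame 8: STRIKE. 10 + next two rolls (2+8) = 20. Cumulative: 100
Frame 9: SPARE (2+8=10). 10 + next roll (0) = 10. Cumulative: 110
Frame 10: OPEN. Sum of all frame-10 rolls (0+2) = 2. Cumulative: 112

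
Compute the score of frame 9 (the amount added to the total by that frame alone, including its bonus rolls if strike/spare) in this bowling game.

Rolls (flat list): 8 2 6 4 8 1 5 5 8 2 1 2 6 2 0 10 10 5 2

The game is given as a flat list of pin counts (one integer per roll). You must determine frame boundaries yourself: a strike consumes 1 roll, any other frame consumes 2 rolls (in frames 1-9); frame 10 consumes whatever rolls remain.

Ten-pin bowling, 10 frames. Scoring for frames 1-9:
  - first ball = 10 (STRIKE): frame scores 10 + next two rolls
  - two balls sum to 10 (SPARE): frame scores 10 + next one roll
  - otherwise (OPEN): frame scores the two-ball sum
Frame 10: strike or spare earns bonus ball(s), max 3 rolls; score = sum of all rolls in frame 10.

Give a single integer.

Frame 1: SPARE (8+2=10). 10 + next roll (6) = 16. Cumulative: 16
Frame 2: SPARE (6+4=10). 10 + next roll (8) = 18. Cumulative: 34
Frame 3: OPEN (8+1=9). Cumulative: 43
Frame 4: SPARE (5+5=10). 10 + next roll (8) = 18. Cumulative: 61
Frame 5: SPARE (8+2=10). 10 + next roll (1) = 11. Cumulative: 72
Frame 6: OPEN (1+2=3). Cumulative: 75
Frame 7: OPEN (6+2=8). Cumulative: 83
Frame 8: SPARE (0+10=10). 10 + next roll (10) = 20. Cumulative: 103
Frame 9: STRIKE. 10 + next two rolls (5+2) = 17. Cumulative: 120
Frame 10: OPEN. Sum of all frame-10 rolls (5+2) = 7. Cumulative: 127

Answer: 17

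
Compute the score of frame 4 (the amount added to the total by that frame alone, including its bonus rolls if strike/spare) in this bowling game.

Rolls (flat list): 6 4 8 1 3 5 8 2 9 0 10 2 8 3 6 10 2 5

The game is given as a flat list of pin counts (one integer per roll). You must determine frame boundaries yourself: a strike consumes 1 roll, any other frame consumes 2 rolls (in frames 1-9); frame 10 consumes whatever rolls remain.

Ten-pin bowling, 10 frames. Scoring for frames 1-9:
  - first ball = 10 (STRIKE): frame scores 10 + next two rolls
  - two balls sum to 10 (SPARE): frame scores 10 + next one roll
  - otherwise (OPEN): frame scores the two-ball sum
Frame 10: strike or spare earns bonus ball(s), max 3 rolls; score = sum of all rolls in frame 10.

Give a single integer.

Frame 1: SPARE (6+4=10). 10 + next roll (8) = 18. Cumulative: 18
Frame 2: OPEN (8+1=9). Cumulative: 27
Frame 3: OPEN (3+5=8). Cumulative: 35
Frame 4: SPARE (8+2=10). 10 + next roll (9) = 19. Cumulative: 54
Frame 5: OPEN (9+0=9). Cumulative: 63
Frame 6: STRIKE. 10 + next two rolls (2+8) = 20. Cumulative: 83

Answer: 19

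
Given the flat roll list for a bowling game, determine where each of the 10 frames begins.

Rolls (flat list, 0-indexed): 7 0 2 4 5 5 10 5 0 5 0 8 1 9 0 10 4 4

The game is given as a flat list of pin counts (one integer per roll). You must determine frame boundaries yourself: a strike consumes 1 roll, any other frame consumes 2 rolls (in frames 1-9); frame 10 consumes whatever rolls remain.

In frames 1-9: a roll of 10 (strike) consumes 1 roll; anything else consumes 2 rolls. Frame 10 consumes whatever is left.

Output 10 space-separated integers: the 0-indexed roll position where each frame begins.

Answer: 0 2 4 6 7 9 11 13 15 16

Derivation:
Frame 1 starts at roll index 0: rolls=7,0 (sum=7), consumes 2 rolls
Frame 2 starts at roll index 2: rolls=2,4 (sum=6), consumes 2 rolls
Frame 3 starts at roll index 4: rolls=5,5 (sum=10), consumes 2 rolls
Frame 4 starts at roll index 6: roll=10 (strike), consumes 1 roll
Frame 5 starts at roll index 7: rolls=5,0 (sum=5), consumes 2 rolls
Frame 6 starts at roll index 9: rolls=5,0 (sum=5), consumes 2 rolls
Frame 7 starts at roll index 11: rolls=8,1 (sum=9), consumes 2 rolls
Frame 8 starts at roll index 13: rolls=9,0 (sum=9), consumes 2 rolls
Frame 9 starts at roll index 15: roll=10 (strike), consumes 1 roll
Frame 10 starts at roll index 16: 2 remaining rolls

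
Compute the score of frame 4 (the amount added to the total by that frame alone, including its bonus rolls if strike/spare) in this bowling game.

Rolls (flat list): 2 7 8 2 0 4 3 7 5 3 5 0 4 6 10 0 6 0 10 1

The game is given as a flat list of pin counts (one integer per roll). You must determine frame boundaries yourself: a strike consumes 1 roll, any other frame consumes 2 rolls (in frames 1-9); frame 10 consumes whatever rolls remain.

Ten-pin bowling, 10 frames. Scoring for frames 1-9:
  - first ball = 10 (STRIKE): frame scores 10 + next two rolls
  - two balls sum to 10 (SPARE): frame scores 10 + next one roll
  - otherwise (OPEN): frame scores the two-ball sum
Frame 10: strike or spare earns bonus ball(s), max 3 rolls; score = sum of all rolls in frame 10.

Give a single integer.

Answer: 15

Derivation:
Frame 1: OPEN (2+7=9). Cumulative: 9
Frame 2: SPARE (8+2=10). 10 + next roll (0) = 10. Cumulative: 19
Frame 3: OPEN (0+4=4). Cumulative: 23
Frame 4: SPARE (3+7=10). 10 + next roll (5) = 15. Cumulative: 38
Frame 5: OPEN (5+3=8). Cumulative: 46
Frame 6: OPEN (5+0=5). Cumulative: 51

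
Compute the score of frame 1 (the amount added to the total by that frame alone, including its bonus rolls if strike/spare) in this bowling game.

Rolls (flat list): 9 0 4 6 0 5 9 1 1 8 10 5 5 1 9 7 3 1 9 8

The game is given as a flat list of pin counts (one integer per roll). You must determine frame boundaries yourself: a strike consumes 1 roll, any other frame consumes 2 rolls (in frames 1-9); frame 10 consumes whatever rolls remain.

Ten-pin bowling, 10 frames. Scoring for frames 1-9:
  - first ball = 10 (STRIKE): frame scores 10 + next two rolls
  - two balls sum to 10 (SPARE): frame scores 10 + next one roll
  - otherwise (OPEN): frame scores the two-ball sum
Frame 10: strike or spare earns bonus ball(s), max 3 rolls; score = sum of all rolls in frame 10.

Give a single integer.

Frame 1: OPEN (9+0=9). Cumulative: 9
Frame 2: SPARE (4+6=10). 10 + next roll (0) = 10. Cumulative: 19
Frame 3: OPEN (0+5=5). Cumulative: 24

Answer: 9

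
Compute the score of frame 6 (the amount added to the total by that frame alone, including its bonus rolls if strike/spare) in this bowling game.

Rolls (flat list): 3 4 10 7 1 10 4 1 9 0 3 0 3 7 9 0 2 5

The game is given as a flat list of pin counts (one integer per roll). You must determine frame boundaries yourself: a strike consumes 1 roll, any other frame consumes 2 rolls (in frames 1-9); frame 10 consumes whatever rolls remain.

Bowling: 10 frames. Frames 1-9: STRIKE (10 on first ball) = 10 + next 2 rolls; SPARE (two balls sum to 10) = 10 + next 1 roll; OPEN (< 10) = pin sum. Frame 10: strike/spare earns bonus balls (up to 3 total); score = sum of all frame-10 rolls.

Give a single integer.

Frame 1: OPEN (3+4=7). Cumulative: 7
Frame 2: STRIKE. 10 + next two rolls (7+1) = 18. Cumulative: 25
Frame 3: OPEN (7+1=8). Cumulative: 33
Frame 4: STRIKE. 10 + next two rolls (4+1) = 15. Cumulative: 48
Frame 5: OPEN (4+1=5). Cumulative: 53
Frame 6: OPEN (9+0=9). Cumulative: 62
Frame 7: OPEN (3+0=3). Cumulative: 65
Frame 8: SPARE (3+7=10). 10 + next roll (9) = 19. Cumulative: 84

Answer: 9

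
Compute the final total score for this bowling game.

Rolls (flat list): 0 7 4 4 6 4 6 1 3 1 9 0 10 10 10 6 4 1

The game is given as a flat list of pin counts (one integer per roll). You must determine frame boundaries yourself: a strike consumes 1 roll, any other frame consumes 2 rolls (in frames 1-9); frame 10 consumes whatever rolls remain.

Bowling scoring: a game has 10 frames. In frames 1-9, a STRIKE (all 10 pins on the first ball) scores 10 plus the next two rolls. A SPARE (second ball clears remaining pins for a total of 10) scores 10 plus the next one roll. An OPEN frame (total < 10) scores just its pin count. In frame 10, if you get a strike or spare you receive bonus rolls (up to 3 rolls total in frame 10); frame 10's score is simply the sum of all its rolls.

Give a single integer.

Frame 1: OPEN (0+7=7). Cumulative: 7
Frame 2: OPEN (4+4=8). Cumulative: 15
Frame 3: SPARE (6+4=10). 10 + next roll (6) = 16. Cumulative: 31
Frame 4: OPEN (6+1=7). Cumulative: 38
Frame 5: OPEN (3+1=4). Cumulative: 42
Frame 6: OPEN (9+0=9). Cumulative: 51
Frame 7: STRIKE. 10 + next two rolls (10+10) = 30. Cumulative: 81
Frame 8: STRIKE. 10 + next two rolls (10+6) = 26. Cumulative: 107
Frame 9: STRIKE. 10 + next two rolls (6+4) = 20. Cumulative: 127
Frame 10: SPARE. Sum of all frame-10 rolls (6+4+1) = 11. Cumulative: 138

Answer: 138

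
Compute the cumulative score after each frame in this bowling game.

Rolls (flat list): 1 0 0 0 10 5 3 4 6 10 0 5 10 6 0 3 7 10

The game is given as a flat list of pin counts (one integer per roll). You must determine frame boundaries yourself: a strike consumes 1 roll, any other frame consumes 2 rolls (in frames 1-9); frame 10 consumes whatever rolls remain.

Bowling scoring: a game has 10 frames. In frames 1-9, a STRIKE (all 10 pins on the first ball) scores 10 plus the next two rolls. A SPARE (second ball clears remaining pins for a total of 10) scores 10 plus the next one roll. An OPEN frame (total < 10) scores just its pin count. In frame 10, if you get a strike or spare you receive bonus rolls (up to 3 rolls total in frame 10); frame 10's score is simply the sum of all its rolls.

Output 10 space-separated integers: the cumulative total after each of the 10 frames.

Answer: 1 1 19 27 47 62 67 83 89 109

Derivation:
Frame 1: OPEN (1+0=1). Cumulative: 1
Frame 2: OPEN (0+0=0). Cumulative: 1
Frame 3: STRIKE. 10 + next two rolls (5+3) = 18. Cumulative: 19
Frame 4: OPEN (5+3=8). Cumulative: 27
Frame 5: SPARE (4+6=10). 10 + next roll (10) = 20. Cumulative: 47
Frame 6: STRIKE. 10 + next two rolls (0+5) = 15. Cumulative: 62
Frame 7: OPEN (0+5=5). Cumulative: 67
Frame 8: STRIKE. 10 + next two rolls (6+0) = 16. Cumulative: 83
Frame 9: OPEN (6+0=6). Cumulative: 89
Frame 10: SPARE. Sum of all frame-10 rolls (3+7+10) = 20. Cumulative: 109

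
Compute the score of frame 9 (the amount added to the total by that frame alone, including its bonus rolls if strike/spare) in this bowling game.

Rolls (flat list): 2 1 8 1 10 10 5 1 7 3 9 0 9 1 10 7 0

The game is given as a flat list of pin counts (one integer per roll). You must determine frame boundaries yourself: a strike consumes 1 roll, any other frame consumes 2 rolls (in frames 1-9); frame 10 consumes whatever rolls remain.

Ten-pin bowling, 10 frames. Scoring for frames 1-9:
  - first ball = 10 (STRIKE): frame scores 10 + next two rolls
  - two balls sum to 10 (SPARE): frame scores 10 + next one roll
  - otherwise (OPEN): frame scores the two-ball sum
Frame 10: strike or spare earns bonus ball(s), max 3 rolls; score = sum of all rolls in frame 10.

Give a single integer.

Answer: 17

Derivation:
Frame 1: OPEN (2+1=3). Cumulative: 3
Frame 2: OPEN (8+1=9). Cumulative: 12
Frame 3: STRIKE. 10 + next two rolls (10+5) = 25. Cumulative: 37
Frame 4: STRIKE. 10 + next two rolls (5+1) = 16. Cumulative: 53
Frame 5: OPEN (5+1=6). Cumulative: 59
Frame 6: SPARE (7+3=10). 10 + next roll (9) = 19. Cumulative: 78
Frame 7: OPEN (9+0=9). Cumulative: 87
Frame 8: SPARE (9+1=10). 10 + next roll (10) = 20. Cumulative: 107
Frame 9: STRIKE. 10 + next two rolls (7+0) = 17. Cumulative: 124
Frame 10: OPEN. Sum of all frame-10 rolls (7+0) = 7. Cumulative: 131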